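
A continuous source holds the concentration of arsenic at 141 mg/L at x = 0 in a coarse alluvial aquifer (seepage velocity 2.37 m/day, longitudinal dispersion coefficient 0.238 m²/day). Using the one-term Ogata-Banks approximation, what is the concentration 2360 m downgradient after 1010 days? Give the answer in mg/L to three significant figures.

132 mg/L

For a continuous step input, C/C₀ ≈ ½·erfc((x−vt)/(2√(Dt))).
vt = 2.37 × 1010 = 2393.7 m and 2√(Dt) = 2√(0.238 × 1010) = 31.01 m.
Argument (x−vt)/(2√(Dt)) = (2360 − 2393.7)/31.01 = -1.087; ½·erfc(-1.087) = 0.9379.
C = 141 × 0.9379 = 132 mg/L.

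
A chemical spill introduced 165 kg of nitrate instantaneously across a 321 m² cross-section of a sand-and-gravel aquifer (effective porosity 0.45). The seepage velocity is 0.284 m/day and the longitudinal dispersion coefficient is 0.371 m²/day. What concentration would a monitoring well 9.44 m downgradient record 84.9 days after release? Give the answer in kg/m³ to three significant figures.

0.0104 kg/m³

For an instantaneous plane source, C(x,t) = M/(n_e·A·√(4πDt)) · exp(−(x−vt)²/(4Dt)), with n_e·A the pore (flow) area.
Plume center vt = 0.284 × 84.9 = 24.1116 m, so the well at 9.44 m is 14.6716 m upgradient of the peak.
√(4πDt) = 19.90 m, giving peak height M/(n_e·A·√(4πDt)) = 165/(0.45 × 321 × 19.90) = 0.05740 kg/m³.
(x−vt)²/(4Dt) = (-14.6716)²/(4 × 0.371 × 84.9) = 1.708; exp(−1.708) = 0.1812.
C = 0.05740 × 0.1812 = 0.0104 kg/m³.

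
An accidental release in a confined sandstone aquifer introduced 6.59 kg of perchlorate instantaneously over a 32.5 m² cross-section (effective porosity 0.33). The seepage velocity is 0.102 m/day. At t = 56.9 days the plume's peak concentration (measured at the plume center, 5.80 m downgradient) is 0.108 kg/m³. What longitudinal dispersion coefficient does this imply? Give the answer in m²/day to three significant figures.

At the plume center C_max = M/(n_e·A·√(4πDt)), so D = M²/(4πt·(n_e·A·C_max)²).
n_e·A·C_max = 0.33 × 32.5 × 0.108 = 1.158 kg/m.
D = 6.59²/(4π × 56.9 × 1.158²) = 0.0453 m²/day.

0.0453 m²/day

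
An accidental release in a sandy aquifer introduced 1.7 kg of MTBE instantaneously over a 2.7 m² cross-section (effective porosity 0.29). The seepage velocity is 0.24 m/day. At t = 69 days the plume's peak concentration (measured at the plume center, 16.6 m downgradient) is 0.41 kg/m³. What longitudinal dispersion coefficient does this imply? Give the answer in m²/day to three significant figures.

0.0323 m²/day

At the plume center C_max = M/(n_e·A·√(4πDt)), so D = M²/(4πt·(n_e·A·C_max)²).
n_e·A·C_max = 0.29 × 2.7 × 0.41 = 0.3210 kg/m.
D = 1.7²/(4π × 69 × 0.3210²) = 0.0323 m²/day.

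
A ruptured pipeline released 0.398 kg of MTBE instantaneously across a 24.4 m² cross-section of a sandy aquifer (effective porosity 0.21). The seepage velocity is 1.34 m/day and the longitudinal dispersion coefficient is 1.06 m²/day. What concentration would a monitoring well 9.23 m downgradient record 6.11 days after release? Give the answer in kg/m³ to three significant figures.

For an instantaneous plane source, C(x,t) = M/(n_e·A·√(4πDt)) · exp(−(x−vt)²/(4Dt)), with n_e·A the pore (flow) area.
Plume center vt = 1.34 × 6.11 = 8.1874 m, so the well at 9.23 m is 1.0426 m downgradient of the peak.
√(4πDt) = 9.021 m, giving peak height M/(n_e·A·√(4πDt)) = 0.398/(0.21 × 24.4 × 9.021) = 0.008610 kg/m³.
(x−vt)²/(4Dt) = (1.0426)²/(4 × 1.06 × 6.11) = 0.04196; exp(−0.04196) = 0.9589.
C = 0.008610 × 0.9589 = 0.00826 kg/m³.

0.00826 kg/m³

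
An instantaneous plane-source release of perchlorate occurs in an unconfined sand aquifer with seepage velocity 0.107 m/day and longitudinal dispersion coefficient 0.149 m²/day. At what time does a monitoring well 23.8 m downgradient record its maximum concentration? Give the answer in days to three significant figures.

210 days

For the 1D instantaneous-source solution, setting ∂C/∂t = 0 at fixed x gives v²t² + 2Dt − x² = 0, so t = (√(D² + v²x²) − D)/v².
√(D² + v²x²) = √(0.149² + 0.107² × 23.8²) = 2.551; v² = 0.011449.
t = (2.551 − 0.149)/0.011449 = 210 days (vs. the pure-advection estimate x/v = 222 d).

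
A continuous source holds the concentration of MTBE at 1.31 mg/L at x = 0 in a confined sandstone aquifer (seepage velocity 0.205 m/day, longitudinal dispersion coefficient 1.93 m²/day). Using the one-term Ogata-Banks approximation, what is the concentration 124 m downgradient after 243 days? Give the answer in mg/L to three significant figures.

0.0101 mg/L

For a continuous step input, C/C₀ ≈ ½·erfc((x−vt)/(2√(Dt))).
vt = 0.205 × 243 = 49.815 m and 2√(Dt) = 2√(1.93 × 243) = 43.31 m.
Argument (x−vt)/(2√(Dt)) = (124 − 49.815)/43.31 = 1.713; ½·erfc(1.713) = 0.007706.
C = 1.31 × 0.007706 = 0.0101 mg/L.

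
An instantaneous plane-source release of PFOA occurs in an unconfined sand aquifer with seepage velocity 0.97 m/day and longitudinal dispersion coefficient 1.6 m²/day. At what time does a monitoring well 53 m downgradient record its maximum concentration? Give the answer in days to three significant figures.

53.0 days

For the 1D instantaneous-source solution, setting ∂C/∂t = 0 at fixed x gives v²t² + 2Dt − x² = 0, so t = (√(D² + v²x²) − D)/v².
√(D² + v²x²) = √(1.6² + 0.97² × 53²) = 51.43; v² = 0.9409.
t = (51.43 − 1.6)/0.9409 = 53.0 days (vs. the pure-advection estimate x/v = 54.6 d).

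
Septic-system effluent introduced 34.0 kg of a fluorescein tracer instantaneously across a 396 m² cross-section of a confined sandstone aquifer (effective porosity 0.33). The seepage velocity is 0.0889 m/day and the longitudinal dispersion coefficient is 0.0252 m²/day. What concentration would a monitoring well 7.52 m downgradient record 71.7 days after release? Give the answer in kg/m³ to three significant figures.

0.0455 kg/m³

For an instantaneous plane source, C(x,t) = M/(n_e·A·√(4πDt)) · exp(−(x−vt)²/(4Dt)), with n_e·A the pore (flow) area.
Plume center vt = 0.0889 × 71.7 = 6.37413 m, so the well at 7.52 m is 1.14587 m downgradient of the peak.
√(4πDt) = 4.765 m, giving peak height M/(n_e·A·√(4πDt)) = 34.0/(0.33 × 396 × 4.765) = 0.05460 kg/m³.
(x−vt)²/(4Dt) = (1.14587)²/(4 × 0.0252 × 71.7) = 0.1817; exp(−0.1817) = 0.8339.
C = 0.05460 × 0.8339 = 0.0455 kg/m³.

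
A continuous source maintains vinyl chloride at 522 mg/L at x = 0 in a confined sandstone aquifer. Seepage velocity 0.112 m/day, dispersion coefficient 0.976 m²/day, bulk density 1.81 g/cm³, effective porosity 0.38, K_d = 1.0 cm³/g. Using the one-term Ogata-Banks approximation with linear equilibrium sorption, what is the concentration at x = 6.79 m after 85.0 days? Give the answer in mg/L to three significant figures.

Retardation factor R = 1 + ρ_b·K_d/n = 1 + 1.81 × 1.0/0.38 = 5.763.
Sorption retards both mechanisms: v_R = v/R = 0.01943 m/day, D_R = D/R = 0.1694 m²/day.
v_R·t = 0.01943 × 85.0 = 1.65155 m; 2√(D_R t) = 7.589 m; argument = (6.79 − 1.65155)/7.589 = 0.6771.
C = C₀ × ½·erfc(0.6771) = 522 × 0.1691 = 88.3 mg/L.

88.3 mg/L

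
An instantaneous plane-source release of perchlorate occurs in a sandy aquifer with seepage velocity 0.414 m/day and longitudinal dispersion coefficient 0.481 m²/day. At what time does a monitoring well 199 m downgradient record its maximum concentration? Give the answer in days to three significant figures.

478 days

For the 1D instantaneous-source solution, setting ∂C/∂t = 0 at fixed x gives v²t² + 2Dt − x² = 0, so t = (√(D² + v²x²) − D)/v².
√(D² + v²x²) = √(0.481² + 0.414² × 199²) = 82.39; v² = 0.171396.
t = (82.39 − 0.481)/0.171396 = 478 days (vs. the pure-advection estimate x/v = 481 d).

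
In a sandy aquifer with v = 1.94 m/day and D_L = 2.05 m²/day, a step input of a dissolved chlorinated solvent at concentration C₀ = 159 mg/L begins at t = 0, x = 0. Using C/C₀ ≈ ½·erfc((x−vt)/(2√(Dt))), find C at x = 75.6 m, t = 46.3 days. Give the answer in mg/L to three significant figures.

135 mg/L

For a continuous step input, C/C₀ ≈ ½·erfc((x−vt)/(2√(Dt))).
vt = 1.94 × 46.3 = 89.822 m and 2√(Dt) = 2√(2.05 × 46.3) = 19.48 m.
Argument (x−vt)/(2√(Dt)) = (75.6 − 89.822)/19.48 = -0.7301; ½·erfc(-0.7301) = 0.8491.
C = 159 × 0.8491 = 135 mg/L.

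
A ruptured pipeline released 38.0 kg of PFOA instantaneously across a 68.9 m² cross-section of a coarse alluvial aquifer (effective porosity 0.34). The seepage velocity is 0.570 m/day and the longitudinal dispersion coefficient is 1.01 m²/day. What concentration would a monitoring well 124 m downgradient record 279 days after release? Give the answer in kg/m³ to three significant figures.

For an instantaneous plane source, C(x,t) = M/(n_e·A·√(4πDt)) · exp(−(x−vt)²/(4Dt)), with n_e·A the pore (flow) area.
Plume center vt = 0.570 × 279 = 159.03 m, so the well at 124 m is 35.03 m upgradient of the peak.
√(4πDt) = 59.51 m, giving peak height M/(n_e·A·√(4πDt)) = 38.0/(0.34 × 68.9 × 59.51) = 0.02726 kg/m³.
(x−vt)²/(4Dt) = (-35.03)²/(4 × 1.01 × 279) = 1.089; exp(−1.089) = 0.3366.
C = 0.02726 × 0.3366 = 0.00918 kg/m³.

0.00918 kg/m³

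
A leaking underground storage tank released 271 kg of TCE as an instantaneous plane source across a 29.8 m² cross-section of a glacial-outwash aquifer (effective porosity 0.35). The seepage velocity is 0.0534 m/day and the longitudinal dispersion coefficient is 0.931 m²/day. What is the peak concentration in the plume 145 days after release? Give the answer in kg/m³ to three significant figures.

0.631 kg/m³

The peak of an instantaneous 1D plume sits at x = vt; there the Gaussian factor is 1 and C_max = M/(n_e·A·√(4πDt)), where n_e·A is the pore area the mass is dissolved in.
√(4πDt) = √(4π × 0.931 × 145) = 41.19 m, so C_max = 271/(0.35 × 29.8 × 41.19) = 0.631 kg/m³.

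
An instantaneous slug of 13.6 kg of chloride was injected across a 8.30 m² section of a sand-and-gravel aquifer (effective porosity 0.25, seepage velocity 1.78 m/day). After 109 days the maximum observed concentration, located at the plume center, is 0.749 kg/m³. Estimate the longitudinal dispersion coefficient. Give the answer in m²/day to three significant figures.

At the plume center C_max = M/(n_e·A·√(4πDt)), so D = M²/(4πt·(n_e·A·C_max)²).
n_e·A·C_max = 0.25 × 8.30 × 0.749 = 1.554 kg/m.
D = 13.6²/(4π × 109 × 1.554²) = 0.0559 m²/day.

0.0559 m²/day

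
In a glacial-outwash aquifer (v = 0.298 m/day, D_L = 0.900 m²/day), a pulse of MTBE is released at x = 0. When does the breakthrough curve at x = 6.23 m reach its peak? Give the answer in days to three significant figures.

13.1 days

For the 1D instantaneous-source solution, setting ∂C/∂t = 0 at fixed x gives v²t² + 2Dt − x² = 0, so t = (√(D² + v²x²) − D)/v².
√(D² + v²x²) = √(0.900² + 0.298² × 6.23²) = 2.063; v² = 0.088804.
t = (2.063 − 0.900)/0.088804 = 13.1 days (vs. the pure-advection estimate x/v = 20.9 d).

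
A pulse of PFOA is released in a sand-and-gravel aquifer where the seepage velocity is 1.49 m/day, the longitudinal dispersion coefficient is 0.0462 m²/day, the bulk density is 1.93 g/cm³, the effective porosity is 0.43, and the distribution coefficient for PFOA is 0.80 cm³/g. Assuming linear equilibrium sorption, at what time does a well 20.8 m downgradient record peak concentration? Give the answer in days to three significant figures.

Retardation factor R = 1 + ρ_b·K_d/n = 1 + 1.93 × 0.80/0.43 = 4.591.
Sorption retards both mechanisms: v_R = v/R = 0.3245 m/day, D_R = D/R = 0.01006 m²/day.
Peak time from v_R²t² + 2D_R t − x² = 0: t = (√(D_R² + v_R²x²) − D_R)/v_R².
√(D_R² + v_R²x²) = √(0.01006² + 0.3245² × 20.8²) = 6.750; v_R² = 0.1053.
t = (6.750 − 0.01006)/0.1053 = 64.0 days.

64.0 days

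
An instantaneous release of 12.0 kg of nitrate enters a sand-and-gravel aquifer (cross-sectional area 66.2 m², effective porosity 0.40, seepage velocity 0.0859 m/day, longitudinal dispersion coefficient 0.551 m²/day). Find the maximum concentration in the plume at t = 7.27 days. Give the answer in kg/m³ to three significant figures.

The peak of an instantaneous 1D plume sits at x = vt; there the Gaussian factor is 1 and C_max = M/(n_e·A·√(4πDt)), where n_e·A is the pore area the mass is dissolved in.
√(4πDt) = √(4π × 0.551 × 7.27) = 7.095 m, so C_max = 12.0/(0.40 × 66.2 × 7.095) = 0.0639 kg/m³.

0.0639 kg/m³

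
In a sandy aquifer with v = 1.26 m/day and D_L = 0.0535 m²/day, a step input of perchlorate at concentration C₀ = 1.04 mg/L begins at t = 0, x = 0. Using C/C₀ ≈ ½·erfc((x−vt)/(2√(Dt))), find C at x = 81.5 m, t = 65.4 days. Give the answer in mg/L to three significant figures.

For a continuous step input, C/C₀ ≈ ½·erfc((x−vt)/(2√(Dt))).
vt = 1.26 × 65.4 = 82.404 m and 2√(Dt) = 2√(0.0535 × 65.4) = 3.741 m.
Argument (x−vt)/(2√(Dt)) = (81.5 − 82.404)/3.741 = -0.2416; ½·erfc(-0.2416) = 0.6337.
C = 1.04 × 0.6337 = 0.659 mg/L.

0.659 mg/L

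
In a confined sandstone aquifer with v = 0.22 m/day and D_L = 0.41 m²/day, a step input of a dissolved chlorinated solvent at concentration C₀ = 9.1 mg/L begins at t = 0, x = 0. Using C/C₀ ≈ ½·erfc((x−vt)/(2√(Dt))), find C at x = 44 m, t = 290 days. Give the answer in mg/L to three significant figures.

For a continuous step input, C/C₀ ≈ ½·erfc((x−vt)/(2√(Dt))).
vt = 0.22 × 290 = 63.8 m and 2√(Dt) = 2√(0.41 × 290) = 21.81 m.
Argument (x−vt)/(2√(Dt)) = (44 − 63.8)/21.81 = -0.9078; ½·erfc(-0.9078) = 0.9004.
C = 9.1 × 0.9004 = 8.19 mg/L.

8.19 mg/L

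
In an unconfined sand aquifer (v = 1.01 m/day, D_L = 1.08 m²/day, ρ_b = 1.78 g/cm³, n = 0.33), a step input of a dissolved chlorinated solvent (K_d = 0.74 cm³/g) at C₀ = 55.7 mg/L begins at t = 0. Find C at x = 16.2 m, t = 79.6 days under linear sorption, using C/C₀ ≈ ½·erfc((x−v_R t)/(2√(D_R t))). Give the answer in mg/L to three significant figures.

Retardation factor R = 1 + ρ_b·K_d/n = 1 + 1.78 × 0.74/0.33 = 4.992.
Sorption retards both mechanisms: v_R = v/R = 0.2023 m/day, D_R = D/R = 0.2163 m²/day.
v_R·t = 0.2023 × 79.6 = 16.10308 m; 2√(D_R t) = 8.299 m; argument = (16.2 − 16.10308)/8.299 = 0.01168.
C = C₀ × ½·erfc(0.01168) = 55.7 × 0.4934 = 27.5 mg/L.

27.5 mg/L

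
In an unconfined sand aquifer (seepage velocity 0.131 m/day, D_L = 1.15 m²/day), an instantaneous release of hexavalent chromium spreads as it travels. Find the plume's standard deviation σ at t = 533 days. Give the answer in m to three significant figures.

35.0 m

Dispersive spreading gives a Gaussian with σ² = 2Dt; advection only shifts the center.
σ = √(2 × 1.15 × 533) = 35.0 m.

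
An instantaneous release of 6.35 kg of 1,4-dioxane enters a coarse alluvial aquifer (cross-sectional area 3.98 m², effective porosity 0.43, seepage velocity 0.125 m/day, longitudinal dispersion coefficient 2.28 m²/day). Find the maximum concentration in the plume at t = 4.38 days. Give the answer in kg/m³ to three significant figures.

0.331 kg/m³

The peak of an instantaneous 1D plume sits at x = vt; there the Gaussian factor is 1 and C_max = M/(n_e·A·√(4πDt)), where n_e·A is the pore area the mass is dissolved in.
√(4πDt) = √(4π × 2.28 × 4.38) = 11.20 m, so C_max = 6.35/(0.43 × 3.98 × 11.20) = 0.331 kg/m³.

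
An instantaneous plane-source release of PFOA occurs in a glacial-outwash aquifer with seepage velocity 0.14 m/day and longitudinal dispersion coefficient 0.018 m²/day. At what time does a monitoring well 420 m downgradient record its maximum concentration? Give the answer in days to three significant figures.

3000 days

For the 1D instantaneous-source solution, setting ∂C/∂t = 0 at fixed x gives v²t² + 2Dt − x² = 0, so t = (√(D² + v²x²) − D)/v².
√(D² + v²x²) = √(0.018² + 0.14² × 420²) = 58.80; v² = 0.0196.
t = (58.80 − 0.018)/0.0196 = 3000 days (vs. the pure-advection estimate x/v = 3000 d).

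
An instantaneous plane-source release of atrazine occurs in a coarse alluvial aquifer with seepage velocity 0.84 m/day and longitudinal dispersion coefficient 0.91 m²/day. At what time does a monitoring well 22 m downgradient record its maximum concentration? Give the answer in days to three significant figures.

24.9 days

For the 1D instantaneous-source solution, setting ∂C/∂t = 0 at fixed x gives v²t² + 2Dt − x² = 0, so t = (√(D² + v²x²) − D)/v².
√(D² + v²x²) = √(0.91² + 0.84² × 22²) = 18.50; v² = 0.7056.
t = (18.50 − 0.91)/0.7056 = 24.9 days (vs. the pure-advection estimate x/v = 26.2 d).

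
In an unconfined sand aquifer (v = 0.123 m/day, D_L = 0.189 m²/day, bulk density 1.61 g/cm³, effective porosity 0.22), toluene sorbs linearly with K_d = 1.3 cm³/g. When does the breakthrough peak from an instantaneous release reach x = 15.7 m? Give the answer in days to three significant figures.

1220 days

Retardation factor R = 1 + ρ_b·K_d/n = 1 + 1.61 × 1.3/0.22 = 10.51.
Sorption retards both mechanisms: v_R = v/R = 0.01170 m/day, D_R = D/R = 0.01798 m²/day.
Peak time from v_R²t² + 2D_R t − x² = 0: t = (√(D_R² + v_R²x²) − D_R)/v_R².
√(D_R² + v_R²x²) = √(0.01798² + 0.01170² × 15.7²) = 0.1846; v_R² = 0.0001369.
t = (0.1846 − 0.01798)/0.0001369 = 1220 days.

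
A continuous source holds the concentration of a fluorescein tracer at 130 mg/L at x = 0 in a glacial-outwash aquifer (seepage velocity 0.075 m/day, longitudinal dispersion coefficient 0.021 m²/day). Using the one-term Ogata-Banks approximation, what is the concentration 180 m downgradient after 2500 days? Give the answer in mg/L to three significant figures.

99.8 mg/L

For a continuous step input, C/C₀ ≈ ½·erfc((x−vt)/(2√(Dt))).
vt = 0.075 × 2500 = 187.5 m and 2√(Dt) = 2√(0.021 × 2500) = 14.49 m.
Argument (x−vt)/(2√(Dt)) = (180 − 187.5)/14.49 = -0.5176; ½·erfc(-0.5176) = 0.7679.
C = 130 × 0.7679 = 99.8 mg/L.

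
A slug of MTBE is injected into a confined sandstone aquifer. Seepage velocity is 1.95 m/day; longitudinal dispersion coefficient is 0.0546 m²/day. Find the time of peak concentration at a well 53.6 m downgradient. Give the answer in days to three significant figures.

For the 1D instantaneous-source solution, setting ∂C/∂t = 0 at fixed x gives v²t² + 2Dt − x² = 0, so t = (√(D² + v²x²) − D)/v².
√(D² + v²x²) = √(0.0546² + 1.95² × 53.6²) = 104.5; v² = 3.8025.
t = (104.5 − 0.0546)/3.8025 = 27.5 days (vs. the pure-advection estimate x/v = 27.5 d).

27.5 days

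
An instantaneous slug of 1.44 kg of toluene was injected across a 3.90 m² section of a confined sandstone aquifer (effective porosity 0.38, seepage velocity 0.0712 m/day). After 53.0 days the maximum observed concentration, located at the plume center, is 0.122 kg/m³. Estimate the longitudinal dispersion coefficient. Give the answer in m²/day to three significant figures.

0.0952 m²/day

At the plume center C_max = M/(n_e·A·√(4πDt)), so D = M²/(4πt·(n_e·A·C_max)²).
n_e·A·C_max = 0.38 × 3.90 × 0.122 = 0.1808 kg/m.
D = 1.44²/(4π × 53.0 × 0.1808²) = 0.0952 m²/day.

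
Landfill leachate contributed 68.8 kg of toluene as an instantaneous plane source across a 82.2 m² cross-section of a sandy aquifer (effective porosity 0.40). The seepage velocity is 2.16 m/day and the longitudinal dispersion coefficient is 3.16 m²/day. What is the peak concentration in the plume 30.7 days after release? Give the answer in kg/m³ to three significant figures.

0.0599 kg/m³

The peak of an instantaneous 1D plume sits at x = vt; there the Gaussian factor is 1 and C_max = M/(n_e·A·√(4πDt)), where n_e·A is the pore area the mass is dissolved in.
√(4πDt) = √(4π × 3.16 × 30.7) = 34.92 m, so C_max = 68.8/(0.40 × 82.2 × 34.92) = 0.0599 kg/m³.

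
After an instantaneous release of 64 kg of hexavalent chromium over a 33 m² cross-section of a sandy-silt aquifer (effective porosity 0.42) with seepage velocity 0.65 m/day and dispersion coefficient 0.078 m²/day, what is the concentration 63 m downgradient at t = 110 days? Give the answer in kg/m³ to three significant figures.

For an instantaneous plane source, C(x,t) = M/(n_e·A·√(4πDt)) · exp(−(x−vt)²/(4Dt)), with n_e·A the pore (flow) area.
Plume center vt = 0.65 × 110 = 71.5 m, so the well at 63 m is 8.5 m upgradient of the peak.
√(4πDt) = 10.38 m, giving peak height M/(n_e·A·√(4πDt)) = 64/(0.42 × 33 × 10.38) = 0.4449 kg/m³.
(x−vt)²/(4Dt) = (-8.5)²/(4 × 0.078 × 110) = 2.105; exp(−2.105) = 0.1218.
C = 0.4449 × 0.1218 = 0.0542 kg/m³.

0.0542 kg/m³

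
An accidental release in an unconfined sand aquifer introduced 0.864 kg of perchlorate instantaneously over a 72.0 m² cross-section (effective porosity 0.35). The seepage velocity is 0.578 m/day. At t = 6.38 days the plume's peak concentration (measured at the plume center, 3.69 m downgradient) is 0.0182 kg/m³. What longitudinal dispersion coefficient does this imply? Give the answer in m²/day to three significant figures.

At the plume center C_max = M/(n_e·A·√(4πDt)), so D = M²/(4πt·(n_e·A·C_max)²).
n_e·A·C_max = 0.35 × 72.0 × 0.0182 = 0.4586 kg/m.
D = 0.864²/(4π × 6.38 × 0.4586²) = 0.0443 m²/day.

0.0443 m²/day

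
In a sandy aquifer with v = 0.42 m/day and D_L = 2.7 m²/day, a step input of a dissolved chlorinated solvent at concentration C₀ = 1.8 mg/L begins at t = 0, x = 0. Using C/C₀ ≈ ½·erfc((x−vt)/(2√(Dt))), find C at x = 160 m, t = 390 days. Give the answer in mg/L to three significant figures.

For a continuous step input, C/C₀ ≈ ½·erfc((x−vt)/(2√(Dt))).
vt = 0.42 × 390 = 163.8 m and 2√(Dt) = 2√(2.7 × 390) = 64.90 m.
Argument (x−vt)/(2√(Dt)) = (160 − 163.8)/64.90 = -0.05855; ½·erfc(-0.05855) = 0.5330.
C = 1.8 × 0.5330 = 0.959 mg/L.

0.959 mg/L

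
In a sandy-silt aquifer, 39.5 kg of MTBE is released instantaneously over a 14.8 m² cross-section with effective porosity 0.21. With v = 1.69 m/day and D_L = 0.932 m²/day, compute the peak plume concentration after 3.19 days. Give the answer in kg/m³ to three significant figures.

2.08 kg/m³

The peak of an instantaneous 1D plume sits at x = vt; there the Gaussian factor is 1 and C_max = M/(n_e·A·√(4πDt)), where n_e·A is the pore area the mass is dissolved in.
√(4πDt) = √(4π × 0.932 × 3.19) = 6.112 m, so C_max = 39.5/(0.21 × 14.8 × 6.112) = 2.08 kg/m³.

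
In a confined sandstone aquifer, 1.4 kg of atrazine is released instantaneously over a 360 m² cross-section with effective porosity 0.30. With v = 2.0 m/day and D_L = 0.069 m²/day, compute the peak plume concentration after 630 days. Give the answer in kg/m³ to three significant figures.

0.000555 kg/m³

The peak of an instantaneous 1D plume sits at x = vt; there the Gaussian factor is 1 and C_max = M/(n_e·A·√(4πDt)), where n_e·A is the pore area the mass is dissolved in.
√(4πDt) = √(4π × 0.069 × 630) = 23.37 m, so C_max = 1.4/(0.30 × 360 × 23.37) = 0.000555 kg/m³.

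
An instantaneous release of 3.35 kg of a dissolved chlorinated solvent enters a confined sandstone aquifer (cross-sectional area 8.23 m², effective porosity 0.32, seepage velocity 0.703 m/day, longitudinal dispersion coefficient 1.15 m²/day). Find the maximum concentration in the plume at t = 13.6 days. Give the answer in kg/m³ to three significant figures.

The peak of an instantaneous 1D plume sits at x = vt; there the Gaussian factor is 1 and C_max = M/(n_e·A·√(4πDt)), where n_e·A is the pore area the mass is dissolved in.
√(4πDt) = √(4π × 1.15 × 13.6) = 14.02 m, so C_max = 3.35/(0.32 × 8.23 × 14.02) = 0.0907 kg/m³.

0.0907 kg/m³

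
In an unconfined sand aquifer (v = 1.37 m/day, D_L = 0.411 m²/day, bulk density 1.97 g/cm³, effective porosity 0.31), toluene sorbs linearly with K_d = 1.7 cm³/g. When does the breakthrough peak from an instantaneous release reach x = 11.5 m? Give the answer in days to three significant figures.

Retardation factor R = 1 + ρ_b·K_d/n = 1 + 1.97 × 1.7/0.31 = 11.80.
Sorption retards both mechanisms: v_R = v/R = 0.1161 m/day, D_R = D/R = 0.03483 m²/day.
Peak time from v_R²t² + 2D_R t − x² = 0: t = (√(D_R² + v_R²x²) − D_R)/v_R².
√(D_R² + v_R²x²) = √(0.03483² + 0.1161² × 11.5²) = 1.336; v_R² = 0.01348.
t = (1.336 − 0.03483)/0.01348 = 96.5 days.

96.5 days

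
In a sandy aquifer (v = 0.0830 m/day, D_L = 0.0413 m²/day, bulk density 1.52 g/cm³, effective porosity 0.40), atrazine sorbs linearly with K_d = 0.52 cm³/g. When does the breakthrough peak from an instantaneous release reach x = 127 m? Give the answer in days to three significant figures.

Retardation factor R = 1 + ρ_b·K_d/n = 1 + 1.52 × 0.52/0.40 = 2.976.
Sorption retards both mechanisms: v_R = v/R = 0.02789 m/day, D_R = D/R = 0.01388 m²/day.
Peak time from v_R²t² + 2D_R t − x² = 0: t = (√(D_R² + v_R²x²) − D_R)/v_R².
√(D_R² + v_R²x²) = √(0.01388² + 0.02789² × 127²) = 3.542; v_R² = 0.0007779.
t = (3.542 − 0.01388)/0.0007779 = 4540 days.

4540 days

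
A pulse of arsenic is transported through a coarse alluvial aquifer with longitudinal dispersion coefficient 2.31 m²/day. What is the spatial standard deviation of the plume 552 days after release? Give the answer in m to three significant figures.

Dispersive spreading gives a Gaussian with σ² = 2Dt; advection only shifts the center.
σ = √(2 × 2.31 × 552) = 50.5 m.

50.5 m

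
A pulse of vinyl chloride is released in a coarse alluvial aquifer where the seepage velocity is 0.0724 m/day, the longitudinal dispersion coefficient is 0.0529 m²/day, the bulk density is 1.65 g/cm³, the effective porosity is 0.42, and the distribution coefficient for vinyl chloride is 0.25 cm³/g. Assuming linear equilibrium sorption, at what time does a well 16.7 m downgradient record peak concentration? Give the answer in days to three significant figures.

Retardation factor R = 1 + ρ_b·K_d/n = 1 + 1.65 × 0.25/0.42 = 1.982.
Sorption retards both mechanisms: v_R = v/R = 0.03653 m/day, D_R = D/R = 0.02669 m²/day.
Peak time from v_R²t² + 2D_R t − x² = 0: t = (√(D_R² + v_R²x²) − D_R)/v_R².
√(D_R² + v_R²x²) = √(0.02669² + 0.03653² × 16.7²) = 0.6106; v_R² = 0.001334.
t = (0.6106 − 0.02669)/0.001334 = 438 days.

438 days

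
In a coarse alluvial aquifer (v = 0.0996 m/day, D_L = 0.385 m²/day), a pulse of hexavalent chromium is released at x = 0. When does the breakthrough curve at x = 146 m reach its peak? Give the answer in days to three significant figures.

For the 1D instantaneous-source solution, setting ∂C/∂t = 0 at fixed x gives v²t² + 2Dt − x² = 0, so t = (√(D² + v²x²) − D)/v².
√(D² + v²x²) = √(0.385² + 0.0996² × 146²) = 14.55; v² = 0.00992016.
t = (14.55 − 0.385)/0.00992016 = 1430 days (vs. the pure-advection estimate x/v = 1470 d).

1430 days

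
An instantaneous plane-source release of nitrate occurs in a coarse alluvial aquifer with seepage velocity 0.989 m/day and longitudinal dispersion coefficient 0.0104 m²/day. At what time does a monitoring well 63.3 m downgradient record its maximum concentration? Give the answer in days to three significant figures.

For the 1D instantaneous-source solution, setting ∂C/∂t = 0 at fixed x gives v²t² + 2Dt − x² = 0, so t = (√(D² + v²x²) − D)/v².
√(D² + v²x²) = √(0.0104² + 0.989² × 63.3²) = 62.60; v² = 0.978121.
t = (62.60 − 0.0104)/0.978121 = 64.0 days (vs. the pure-advection estimate x/v = 64.0 d).

64.0 days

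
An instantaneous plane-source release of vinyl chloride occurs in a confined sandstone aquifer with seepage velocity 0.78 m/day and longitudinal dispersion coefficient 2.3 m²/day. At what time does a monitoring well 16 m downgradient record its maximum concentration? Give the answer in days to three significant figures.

17.1 days

For the 1D instantaneous-source solution, setting ∂C/∂t = 0 at fixed x gives v²t² + 2Dt − x² = 0, so t = (√(D² + v²x²) − D)/v².
√(D² + v²x²) = √(2.3² + 0.78² × 16²) = 12.69; v² = 0.6084.
t = (12.69 − 2.3)/0.6084 = 17.1 days (vs. the pure-advection estimate x/v = 20.5 d).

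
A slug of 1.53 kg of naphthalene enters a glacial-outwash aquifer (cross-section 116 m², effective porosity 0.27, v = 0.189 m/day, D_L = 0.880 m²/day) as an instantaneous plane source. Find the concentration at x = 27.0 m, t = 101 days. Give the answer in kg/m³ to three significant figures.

0.00123 kg/m³

For an instantaneous plane source, C(x,t) = M/(n_e·A·√(4πDt)) · exp(−(x−vt)²/(4Dt)), with n_e·A the pore (flow) area.
Plume center vt = 0.189 × 101 = 19.089 m, so the well at 27.0 m is 7.911 m downgradient of the peak.
√(4πDt) = 33.42 m, giving peak height M/(n_e·A·√(4πDt)) = 1.53/(0.27 × 116 × 33.42) = 0.001462 kg/m³.
(x−vt)²/(4Dt) = (7.911)²/(4 × 0.880 × 101) = 0.1760; exp(−0.1760) = 0.8386.
C = 0.001462 × 0.8386 = 0.00123 kg/m³.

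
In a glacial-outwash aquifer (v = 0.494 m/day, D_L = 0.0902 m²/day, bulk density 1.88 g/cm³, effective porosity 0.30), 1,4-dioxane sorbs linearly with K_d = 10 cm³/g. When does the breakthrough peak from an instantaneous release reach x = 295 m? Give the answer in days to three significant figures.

Retardation factor R = 1 + ρ_b·K_d/n = 1 + 1.88 × 10/0.30 = 63.67.
Sorption retards both mechanisms: v_R = v/R = 0.007759 m/day, D_R = D/R = 0.001417 m²/day.
Peak time from v_R²t² + 2D_R t − x² = 0: t = (√(D_R² + v_R²x²) − D_R)/v_R².
√(D_R² + v_R²x²) = √(0.001417² + 0.007759² × 295²) = 2.289; v_R² = 6.020e-05.
t = (2.289 − 0.001417)/6.020e-05 = 38000 days.

38000 days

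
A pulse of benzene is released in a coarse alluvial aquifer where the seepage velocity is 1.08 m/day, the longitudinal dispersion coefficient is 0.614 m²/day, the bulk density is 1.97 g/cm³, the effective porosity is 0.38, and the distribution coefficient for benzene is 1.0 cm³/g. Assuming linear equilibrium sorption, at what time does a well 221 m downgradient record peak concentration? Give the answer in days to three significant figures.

1260 days

Retardation factor R = 1 + ρ_b·K_d/n = 1 + 1.97 × 1.0/0.38 = 6.184.
Sorption retards both mechanisms: v_R = v/R = 0.1746 m/day, D_R = D/R = 0.09929 m²/day.
Peak time from v_R²t² + 2D_R t − x² = 0: t = (√(D_R² + v_R²x²) − D_R)/v_R².
√(D_R² + v_R²x²) = √(0.09929² + 0.1746² × 221²) = 38.59; v_R² = 0.03049.
t = (38.59 − 0.09929)/0.03049 = 1260 days.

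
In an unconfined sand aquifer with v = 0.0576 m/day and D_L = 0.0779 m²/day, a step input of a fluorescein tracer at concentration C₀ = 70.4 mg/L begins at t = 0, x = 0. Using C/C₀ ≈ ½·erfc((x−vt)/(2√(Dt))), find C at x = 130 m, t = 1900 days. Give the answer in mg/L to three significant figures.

For a continuous step input, C/C₀ ≈ ½·erfc((x−vt)/(2√(Dt))).
vt = 0.0576 × 1900 = 109.44 m and 2√(Dt) = 2√(0.0779 × 1900) = 24.33 m.
Argument (x−vt)/(2√(Dt)) = (130 − 109.44)/24.33 = 0.8450; ½·erfc(0.8450) = 0.1160.
C = 70.4 × 0.1160 = 8.17 mg/L.

8.17 mg/L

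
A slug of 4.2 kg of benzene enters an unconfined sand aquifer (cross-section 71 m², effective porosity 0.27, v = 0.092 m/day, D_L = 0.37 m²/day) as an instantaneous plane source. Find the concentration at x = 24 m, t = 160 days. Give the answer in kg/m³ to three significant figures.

0.00558 kg/m³

For an instantaneous plane source, C(x,t) = M/(n_e·A·√(4πDt)) · exp(−(x−vt)²/(4Dt)), with n_e·A the pore (flow) area.
Plume center vt = 0.092 × 160 = 14.72 m, so the well at 24 m is 9.28 m downgradient of the peak.
√(4πDt) = 27.28 m, giving peak height M/(n_e·A·√(4πDt)) = 4.2/(0.27 × 71 × 27.28) = 0.008031 kg/m³.
(x−vt)²/(4Dt) = (9.28)²/(4 × 0.37 × 160) = 0.3637; exp(−0.3637) = 0.6951.
C = 0.008031 × 0.6951 = 0.00558 kg/m³.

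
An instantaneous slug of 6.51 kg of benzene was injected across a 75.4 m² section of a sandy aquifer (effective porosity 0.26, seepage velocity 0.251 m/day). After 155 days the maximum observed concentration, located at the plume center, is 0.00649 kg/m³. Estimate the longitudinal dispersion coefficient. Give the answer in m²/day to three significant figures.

1.34 m²/day

At the plume center C_max = M/(n_e·A·√(4πDt)), so D = M²/(4πt·(n_e·A·C_max)²).
n_e·A·C_max = 0.26 × 75.4 × 0.00649 = 0.1272 kg/m.
D = 6.51²/(4π × 155 × 0.1272²) = 1.34 m²/day.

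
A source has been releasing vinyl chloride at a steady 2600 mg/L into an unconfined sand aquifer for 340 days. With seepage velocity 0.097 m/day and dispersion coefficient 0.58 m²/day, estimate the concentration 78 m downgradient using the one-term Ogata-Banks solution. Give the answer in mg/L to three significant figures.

For a continuous step input, C/C₀ ≈ ½·erfc((x−vt)/(2√(Dt))).
vt = 0.097 × 340 = 32.98 m and 2√(Dt) = 2√(0.58 × 340) = 28.09 m.
Argument (x−vt)/(2√(Dt)) = (78 − 32.98)/28.09 = 1.603; ½·erfc(1.603) = 0.01170.
C = 2600 × 0.01170 = 30.4 mg/L.

30.4 mg/L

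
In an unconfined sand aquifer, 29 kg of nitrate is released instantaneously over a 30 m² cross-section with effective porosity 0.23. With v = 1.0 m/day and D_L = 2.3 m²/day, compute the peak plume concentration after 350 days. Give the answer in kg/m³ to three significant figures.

0.0418 kg/m³

The peak of an instantaneous 1D plume sits at x = vt; there the Gaussian factor is 1 and C_max = M/(n_e·A·√(4πDt)), where n_e·A is the pore area the mass is dissolved in.
√(4πDt) = √(4π × 2.3 × 350) = 100.6 m, so C_max = 29/(0.23 × 30 × 100.6) = 0.0418 kg/m³.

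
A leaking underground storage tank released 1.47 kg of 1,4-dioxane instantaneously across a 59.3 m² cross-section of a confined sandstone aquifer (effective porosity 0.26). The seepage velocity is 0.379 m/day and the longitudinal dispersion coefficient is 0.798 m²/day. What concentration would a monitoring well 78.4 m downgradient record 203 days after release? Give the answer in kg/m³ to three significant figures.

0.00211 kg/m³

For an instantaneous plane source, C(x,t) = M/(n_e·A·√(4πDt)) · exp(−(x−vt)²/(4Dt)), with n_e·A the pore (flow) area.
Plume center vt = 0.379 × 203 = 76.937 m, so the well at 78.4 m is 1.463 m downgradient of the peak.
√(4πDt) = 45.12 m, giving peak height M/(n_e·A·√(4πDt)) = 1.47/(0.26 × 59.3 × 45.12) = 0.002113 kg/m³.
(x−vt)²/(4Dt) = (1.463)²/(4 × 0.798 × 203) = 0.003303; exp(−0.003303) = 0.9967.
C = 0.002113 × 0.9967 = 0.00211 kg/m³.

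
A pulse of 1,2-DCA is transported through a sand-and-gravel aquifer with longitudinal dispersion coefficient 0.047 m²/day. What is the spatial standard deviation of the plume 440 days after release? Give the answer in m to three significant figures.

Dispersive spreading gives a Gaussian with σ² = 2Dt; advection only shifts the center.
σ = √(2 × 0.047 × 440) = 6.43 m.

6.43 m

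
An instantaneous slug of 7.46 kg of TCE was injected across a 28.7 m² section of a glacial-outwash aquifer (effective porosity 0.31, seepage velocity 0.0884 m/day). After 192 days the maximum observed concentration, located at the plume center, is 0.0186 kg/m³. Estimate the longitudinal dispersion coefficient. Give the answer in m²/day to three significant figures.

0.842 m²/day

At the plume center C_max = M/(n_e·A·√(4πDt)), so D = M²/(4πt·(n_e·A·C_max)²).
n_e·A·C_max = 0.31 × 28.7 × 0.0186 = 0.1655 kg/m.
D = 7.46²/(4π × 192 × 0.1655²) = 0.842 m²/day.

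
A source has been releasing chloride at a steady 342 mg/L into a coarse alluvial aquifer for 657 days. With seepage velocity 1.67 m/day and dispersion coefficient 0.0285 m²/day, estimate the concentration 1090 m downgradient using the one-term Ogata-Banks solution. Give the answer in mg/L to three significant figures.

For a continuous step input, C/C₀ ≈ ½·erfc((x−vt)/(2√(Dt))).
vt = 1.67 × 657 = 1097.19 m and 2√(Dt) = 2√(0.0285 × 657) = 8.654 m.
Argument (x−vt)/(2√(Dt)) = (1090 − 1097.19)/8.654 = -0.8308; ½·erfc(-0.8308) = 0.8800.
C = 342 × 0.8800 = 301 mg/L.

301 mg/L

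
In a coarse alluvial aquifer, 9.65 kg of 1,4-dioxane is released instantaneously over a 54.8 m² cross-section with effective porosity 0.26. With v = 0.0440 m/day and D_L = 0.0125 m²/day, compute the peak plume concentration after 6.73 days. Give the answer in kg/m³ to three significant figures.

0.659 kg/m³

The peak of an instantaneous 1D plume sits at x = vt; there the Gaussian factor is 1 and C_max = M/(n_e·A·√(4πDt)), where n_e·A is the pore area the mass is dissolved in.
√(4πDt) = √(4π × 0.0125 × 6.73) = 1.028 m, so C_max = 9.65/(0.26 × 54.8 × 1.028) = 0.659 kg/m³.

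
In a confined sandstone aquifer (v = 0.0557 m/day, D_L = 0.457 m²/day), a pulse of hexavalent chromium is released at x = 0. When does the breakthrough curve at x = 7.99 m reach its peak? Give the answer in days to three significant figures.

For the 1D instantaneous-source solution, setting ∂C/∂t = 0 at fixed x gives v²t² + 2Dt − x² = 0, so t = (√(D² + v²x²) − D)/v².
√(D² + v²x²) = √(0.457² + 0.0557² × 7.99²) = 0.6379; v² = 0.00310249.
t = (0.6379 − 0.457)/0.00310249 = 58.3 days (vs. the pure-advection estimate x/v = 143 d).

58.3 days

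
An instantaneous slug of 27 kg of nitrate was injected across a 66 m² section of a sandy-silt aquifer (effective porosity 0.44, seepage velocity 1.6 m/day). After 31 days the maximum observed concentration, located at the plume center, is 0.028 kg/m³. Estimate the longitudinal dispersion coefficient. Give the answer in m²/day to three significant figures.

2.83 m²/day

At the plume center C_max = M/(n_e·A·√(4πDt)), so D = M²/(4πt·(n_e·A·C_max)²).
n_e·A·C_max = 0.44 × 66 × 0.028 = 0.8131 kg/m.
D = 27²/(4π × 31 × 0.8131²) = 2.83 m²/day.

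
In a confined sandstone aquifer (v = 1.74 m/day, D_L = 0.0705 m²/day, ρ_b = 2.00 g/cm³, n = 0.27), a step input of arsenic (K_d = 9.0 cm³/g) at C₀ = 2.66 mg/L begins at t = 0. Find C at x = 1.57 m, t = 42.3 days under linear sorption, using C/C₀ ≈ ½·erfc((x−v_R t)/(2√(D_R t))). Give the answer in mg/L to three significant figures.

Retardation factor R = 1 + ρ_b·K_d/n = 1 + 2.00 × 9.0/0.27 = 67.67.
Sorption retards both mechanisms: v_R = v/R = 0.02571 m/day, D_R = D/R = 0.001042 m²/day.
v_R·t = 0.02571 × 42.3 = 1.087533 m; 2√(D_R t) = 0.4199 m; argument = (1.57 − 1.087533)/0.4199 = 1.149.
C = C₀ × ½·erfc(1.149) = 2.66 × 0.05209 = 0.139 mg/L.

0.139 mg/L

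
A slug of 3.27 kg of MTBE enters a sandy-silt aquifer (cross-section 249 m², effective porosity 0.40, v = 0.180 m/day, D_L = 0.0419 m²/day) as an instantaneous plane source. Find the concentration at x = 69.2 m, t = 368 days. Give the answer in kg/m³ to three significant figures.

For an instantaneous plane source, C(x,t) = M/(n_e·A·√(4πDt)) · exp(−(x−vt)²/(4Dt)), with n_e·A the pore (flow) area.
Plume center vt = 0.180 × 368 = 66.24 m, so the well at 69.2 m is 2.96 m downgradient of the peak.
√(4πDt) = 13.92 m, giving peak height M/(n_e·A·√(4πDt)) = 3.27/(0.40 × 249 × 13.92) = 0.002359 kg/m³.
(x−vt)²/(4Dt) = (2.96)²/(4 × 0.0419 × 368) = 0.1421; exp(−0.1421) = 0.8675.
C = 0.002359 × 0.8675 = 0.00205 kg/m³.

0.00205 kg/m³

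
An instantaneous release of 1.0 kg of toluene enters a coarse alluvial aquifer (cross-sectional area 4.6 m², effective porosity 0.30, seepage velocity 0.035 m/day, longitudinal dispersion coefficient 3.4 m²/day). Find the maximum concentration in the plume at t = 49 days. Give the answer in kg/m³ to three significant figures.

0.0158 kg/m³

The peak of an instantaneous 1D plume sits at x = vt; there the Gaussian factor is 1 and C_max = M/(n_e·A·√(4πDt)), where n_e·A is the pore area the mass is dissolved in.
√(4πDt) = √(4π × 3.4 × 49) = 45.76 m, so C_max = 1.0/(0.30 × 4.6 × 45.76) = 0.0158 kg/m³.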